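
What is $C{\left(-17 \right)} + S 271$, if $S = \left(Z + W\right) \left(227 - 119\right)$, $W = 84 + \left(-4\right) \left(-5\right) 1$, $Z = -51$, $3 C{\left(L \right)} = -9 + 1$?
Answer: $\frac{4653604}{3} \approx 1.5512 \cdot 10^{6}$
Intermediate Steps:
$C{\left(L \right)} = - \frac{8}{3}$ ($C{\left(L \right)} = \frac{-9 + 1}{3} = \frac{1}{3} \left(-8\right) = - \frac{8}{3}$)
$W = 104$ ($W = 84 + 20 \cdot 1 = 84 + 20 = 104$)
$S = 5724$ ($S = \left(-51 + 104\right) \left(227 - 119\right) = 53 \cdot 108 = 5724$)
$C{\left(-17 \right)} + S 271 = - \frac{8}{3} + 5724 \cdot 271 = - \frac{8}{3} + 1551204 = \frac{4653604}{3}$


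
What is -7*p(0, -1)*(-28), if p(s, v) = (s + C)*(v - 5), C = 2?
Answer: -2352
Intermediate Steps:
p(s, v) = (-5 + v)*(2 + s) (p(s, v) = (s + 2)*(v - 5) = (2 + s)*(-5 + v) = (-5 + v)*(2 + s))
-7*p(0, -1)*(-28) = -7*(-10 - 5*0 + 2*(-1) + 0*(-1))*(-28) = -7*(-10 + 0 - 2 + 0)*(-28) = -7*(-12)*(-28) = 84*(-28) = -2352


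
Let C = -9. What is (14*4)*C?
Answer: -504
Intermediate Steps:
(14*4)*C = (14*4)*(-9) = 56*(-9) = -504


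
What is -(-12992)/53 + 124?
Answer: 19564/53 ≈ 369.13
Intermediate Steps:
-(-12992)/53 + 124 = -116*(-112/53) + 124 = 12992/53 + 124 = 19564/53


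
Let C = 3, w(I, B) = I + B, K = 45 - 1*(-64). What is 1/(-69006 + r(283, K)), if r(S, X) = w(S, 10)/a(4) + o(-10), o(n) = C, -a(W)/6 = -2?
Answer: -12/827743 ≈ -1.4497e-5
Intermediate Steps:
K = 109 (K = 45 + 64 = 109)
a(W) = 12 (a(W) = -6*(-2) = 12)
w(I, B) = B + I
o(n) = 3
r(S, X) = 23/6 + S/12 (r(S, X) = (10 + S)/12 + 3 = (10 + S)*(1/12) + 3 = (5/6 + S/12) + 3 = 23/6 + S/12)
1/(-69006 + r(283, K)) = 1/(-69006 + (23/6 + (1/12)*283)) = 1/(-69006 + (23/6 + 283/12)) = 1/(-69006 + 329/12) = 1/(-827743/12) = -12/827743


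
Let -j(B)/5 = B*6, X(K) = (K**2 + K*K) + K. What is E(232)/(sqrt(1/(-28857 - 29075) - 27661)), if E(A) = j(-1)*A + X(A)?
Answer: -76560*I*sqrt(23208385498599)/534152351 ≈ -690.49*I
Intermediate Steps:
X(K) = K + 2*K**2 (X(K) = (K**2 + K**2) + K = 2*K**2 + K = K + 2*K**2)
j(B) = -30*B (j(B) = -5*B*6 = -30*B)
E(A) = 30*A + A*(1 + 2*A) (E(A) = (-30*(-1))*A + A*(1 + 2*A) = 30*A + A*(1 + 2*A))
E(232)/(sqrt(1/(-28857 - 29075) - 27661)) = (232*(31 + 2*232))/(sqrt(1/(-28857 - 29075) - 27661)) = (232*(31 + 464))/(sqrt(1/(-57932) - 27661)) = (232*495)/(sqrt(-1/57932 - 27661)) = 114840/(sqrt(-1602457053/57932)) = 114840/((I*sqrt(23208385498599)/28966)) = 114840*(-2*I*sqrt(23208385498599)/1602457053) = -76560*I*sqrt(23208385498599)/534152351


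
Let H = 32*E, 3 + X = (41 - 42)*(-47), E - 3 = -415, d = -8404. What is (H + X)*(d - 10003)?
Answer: 241867980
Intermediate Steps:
E = -412 (E = 3 - 415 = -412)
X = 44 (X = -3 + (41 - 42)*(-47) = -3 - 1*(-47) = -3 + 47 = 44)
H = -13184 (H = 32*(-412) = -13184)
(H + X)*(d - 10003) = (-13184 + 44)*(-8404 - 10003) = -13140*(-18407) = 241867980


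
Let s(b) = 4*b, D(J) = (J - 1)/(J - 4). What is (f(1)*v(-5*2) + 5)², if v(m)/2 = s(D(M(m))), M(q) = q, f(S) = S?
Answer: 6241/49 ≈ 127.37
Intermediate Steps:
D(J) = (-1 + J)/(-4 + J)
v(m) = 8*(-1 + m)/(-4 + m) (v(m) = 2*(4*((-1 + m)/(-4 + m))) = 2*(4*(-1 + m)/(-4 + m)) = 8*(-1 + m)/(-4 + m))
(f(1)*v(-5*2) + 5)² = (1*(8*(-1 - 5*2)/(-4 - 5*2)) + 5)² = (1*(8*(-1 - 10)/(-4 - 10)) + 5)² = (1*(8*(-11)/(-14)) + 5)² = (1*(8*(-1/14)*(-11)) + 5)² = (1*(44/7) + 5)² = (44/7 + 5)² = (79/7)² = 6241/49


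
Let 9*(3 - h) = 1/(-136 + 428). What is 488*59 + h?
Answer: 75673259/2628 ≈ 28795.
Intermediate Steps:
h = 7883/2628 (h = 3 - 1/(9*(-136 + 428)) = 3 - ⅑/292 = 3 - ⅑*1/292 = 3 - 1/2628 = 7883/2628 ≈ 2.9996)
488*59 + h = 488*59 + 7883/2628 = 28792 + 7883/2628 = 75673259/2628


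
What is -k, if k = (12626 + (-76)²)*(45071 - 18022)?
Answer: -497755698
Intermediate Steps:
k = 497755698 (k = (12626 + 5776)*27049 = 18402*27049 = 497755698)
-k = -1*497755698 = -497755698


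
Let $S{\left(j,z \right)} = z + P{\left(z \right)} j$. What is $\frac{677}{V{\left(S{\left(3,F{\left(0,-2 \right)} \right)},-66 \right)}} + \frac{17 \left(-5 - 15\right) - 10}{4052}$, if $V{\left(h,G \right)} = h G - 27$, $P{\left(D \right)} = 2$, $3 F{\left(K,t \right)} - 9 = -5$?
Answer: $- \frac{1461027}{1035286} \approx -1.4112$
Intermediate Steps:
$F{\left(K,t \right)} = \frac{4}{3}$ ($F{\left(K,t \right)} = 3 + \frac{1}{3} \left(-5\right) = 3 - \frac{5}{3} = \frac{4}{3}$)
$S{\left(j,z \right)} = z + 2 j$
$V{\left(h,G \right)} = -27 + G h$ ($V{\left(h,G \right)} = G h - 27 = -27 + G h$)
$\frac{677}{V{\left(S{\left(3,F{\left(0,-2 \right)} \right)},-66 \right)}} + \frac{17 \left(-5 - 15\right) - 10}{4052} = \frac{677}{-27 - 66 \left(\frac{4}{3} + 2 \cdot 3\right)} + \frac{17 \left(-5 - 15\right) - 10}{4052} = \frac{677}{-27 - 66 \left(\frac{4}{3} + 6\right)} + \left(17 \left(-5 - 15\right) - 10\right) \frac{1}{4052} = \frac{677}{-27 - 484} + \left(17 \left(-20\right) - 10\right) \frac{1}{4052} = \frac{677}{-27 - 484} + \left(-340 - 10\right) \frac{1}{4052} = \frac{677}{-511} - \frac{175}{2026} = 677 \left(- \frac{1}{511}\right) - \frac{175}{2026} = - \frac{677}{511} - \frac{175}{2026} = - \frac{1461027}{1035286}$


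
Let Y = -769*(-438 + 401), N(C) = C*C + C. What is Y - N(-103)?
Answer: 17947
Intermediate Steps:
N(C) = C + C² (N(C) = C² + C = C + C²)
Y = 28453 (Y = -769*(-37) = 28453)
Y - N(-103) = 28453 - (-103)*(1 - 103) = 28453 - (-103)*(-102) = 28453 - 1*10506 = 28453 - 10506 = 17947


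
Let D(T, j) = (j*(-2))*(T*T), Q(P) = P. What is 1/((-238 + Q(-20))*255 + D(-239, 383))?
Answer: -1/43820476 ≈ -2.2820e-8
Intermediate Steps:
D(T, j) = -2*j*T² (D(T, j) = (-2*j)*T² = -2*j*T²)
1/((-238 + Q(-20))*255 + D(-239, 383)) = 1/((-238 - 20)*255 - 2*383*(-239)²) = 1/(-258*255 - 2*383*57121) = 1/(-65790 - 43754686) = 1/(-43820476) = -1/43820476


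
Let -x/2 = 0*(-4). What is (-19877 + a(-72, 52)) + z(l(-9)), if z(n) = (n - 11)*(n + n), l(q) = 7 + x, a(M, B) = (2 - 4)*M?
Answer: -19789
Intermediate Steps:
x = 0 (x = -0*(-4) = -2*0 = 0)
a(M, B) = -2*M
l(q) = 7 (l(q) = 7 + 0 = 7)
z(n) = 2*n*(-11 + n) (z(n) = (-11 + n)*(2*n) = 2*n*(-11 + n))
(-19877 + a(-72, 52)) + z(l(-9)) = (-19877 - 2*(-72)) + 2*7*(-11 + 7) = (-19877 + 144) + 2*7*(-4) = -19733 - 56 = -19789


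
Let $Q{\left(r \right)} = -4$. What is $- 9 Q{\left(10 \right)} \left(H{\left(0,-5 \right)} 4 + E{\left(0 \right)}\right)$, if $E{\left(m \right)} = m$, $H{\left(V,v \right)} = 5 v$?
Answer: $-3600$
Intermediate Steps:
$- 9 Q{\left(10 \right)} \left(H{\left(0,-5 \right)} 4 + E{\left(0 \right)}\right) = \left(-9\right) \left(-4\right) \left(5 \left(-5\right) 4 + 0\right) = 36 \left(\left(-25\right) 4 + 0\right) = 36 \left(-100 + 0\right) = 36 \left(-100\right) = -3600$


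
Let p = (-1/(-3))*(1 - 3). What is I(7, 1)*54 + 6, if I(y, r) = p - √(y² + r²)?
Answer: -30 - 270*√2 ≈ -411.84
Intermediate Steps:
p = -⅔ (p = -1*(-⅓)*(-2) = (⅓)*(-2) = -⅔ ≈ -0.66667)
I(y, r) = -⅔ - √(r² + y²) (I(y, r) = -⅔ - √(y² + r²) = -⅔ - √(r² + y²))
I(7, 1)*54 + 6 = (-⅔ - √(1² + 7²))*54 + 6 = (-⅔ - √(1 + 49))*54 + 6 = (-⅔ - √50)*54 + 6 = (-⅔ - 5*√2)*54 + 6 = (-36 - 270*√2) + 6 = -30 - 270*√2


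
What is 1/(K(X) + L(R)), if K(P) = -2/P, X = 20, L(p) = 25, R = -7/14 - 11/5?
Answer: 10/249 ≈ 0.040161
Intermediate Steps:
R = -27/10 (R = -7*1/14 - 11*⅕ = -½ - 11/5 = -27/10 ≈ -2.7000)
1/(K(X) + L(R)) = 1/(-2/20 + 25) = 1/(-2*1/20 + 25) = 1/(-⅒ + 25) = 1/(249/10) = 10/249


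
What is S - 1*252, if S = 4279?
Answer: 4027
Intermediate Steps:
S - 1*252 = 4279 - 1*252 = 4279 - 252 = 4027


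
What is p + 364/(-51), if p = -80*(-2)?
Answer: 7796/51 ≈ 152.86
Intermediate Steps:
p = 160
p + 364/(-51) = 160 + 364/(-51) = 160 + 364*(-1/51) = 160 - 364/51 = 7796/51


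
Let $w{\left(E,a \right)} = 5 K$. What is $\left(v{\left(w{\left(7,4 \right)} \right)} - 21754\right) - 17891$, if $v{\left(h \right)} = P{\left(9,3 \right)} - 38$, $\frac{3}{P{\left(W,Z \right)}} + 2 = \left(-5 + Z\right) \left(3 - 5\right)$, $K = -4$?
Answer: $- \frac{79363}{2} \approx -39682.0$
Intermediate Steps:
$P{\left(W,Z \right)} = \frac{3}{8 - 2 Z}$ ($P{\left(W,Z \right)} = \frac{3}{-2 + \left(-5 + Z\right) \left(3 - 5\right)} = \frac{3}{-2 + \left(-5 + Z\right) \left(-2\right)} = \frac{3}{-2 - \left(-10 + 2 Z\right)} = \frac{3}{8 - 2 Z}$)
$w{\left(E,a \right)} = -20$ ($w{\left(E,a \right)} = 5 \left(-4\right) = -20$)
$v{\left(h \right)} = - \frac{73}{2}$ ($v{\left(h \right)} = - \frac{3}{-8 + 2 \cdot 3} - 38 = - \frac{3}{-8 + 6} - 38 = - \frac{3}{-2} - 38 = \left(-3\right) \left(- \frac{1}{2}\right) - 38 = \frac{3}{2} - 38 = - \frac{73}{2}$)
$\left(v{\left(w{\left(7,4 \right)} \right)} - 21754\right) - 17891 = \left(- \frac{73}{2} - 21754\right) - 17891 = - \frac{43581}{2} - 17891 = - \frac{79363}{2}$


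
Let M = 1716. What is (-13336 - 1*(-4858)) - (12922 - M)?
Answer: -19684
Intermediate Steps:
(-13336 - 1*(-4858)) - (12922 - M) = (-13336 - 1*(-4858)) - (12922 - 1*1716) = (-13336 + 4858) - (12922 - 1716) = -8478 - 1*11206 = -8478 - 11206 = -19684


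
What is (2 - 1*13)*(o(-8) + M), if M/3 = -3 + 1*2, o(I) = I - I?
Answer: 33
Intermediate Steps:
o(I) = 0
M = -3 (M = 3*(-3 + 1*2) = 3*(-3 + 2) = 3*(-1) = -3)
(2 - 1*13)*(o(-8) + M) = (2 - 1*13)*(0 - 3) = (2 - 13)*(-3) = -11*(-3) = 33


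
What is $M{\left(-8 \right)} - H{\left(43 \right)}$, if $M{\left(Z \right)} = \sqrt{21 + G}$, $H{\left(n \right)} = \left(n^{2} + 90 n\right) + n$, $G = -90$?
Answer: $-5762 + i \sqrt{69} \approx -5762.0 + 8.3066 i$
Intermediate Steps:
$H{\left(n \right)} = n^{2} + 91 n$
$M{\left(Z \right)} = i \sqrt{69}$ ($M{\left(Z \right)} = \sqrt{21 - 90} = \sqrt{-69} = i \sqrt{69}$)
$M{\left(-8 \right)} - H{\left(43 \right)} = i \sqrt{69} - 43 \left(91 + 43\right) = i \sqrt{69} - 43 \cdot 134 = i \sqrt{69} - 5762 = -5762 + i \sqrt{69}$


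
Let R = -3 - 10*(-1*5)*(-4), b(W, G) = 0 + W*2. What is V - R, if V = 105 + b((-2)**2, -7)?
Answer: 316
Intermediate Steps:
b(W, G) = 2*W (b(W, G) = 0 + 2*W = 2*W)
V = 113 (V = 105 + 2*(-2)**2 = 105 + 2*4 = 105 + 8 = 113)
R = -203 (R = -3 - (-50)*(-4) = -3 - 10*20 = -3 - 200 = -203)
V - R = 113 - 1*(-203) = 113 + 203 = 316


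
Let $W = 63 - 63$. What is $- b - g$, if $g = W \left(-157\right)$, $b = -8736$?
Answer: $8736$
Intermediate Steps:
$W = 0$
$g = 0$ ($g = 0 \left(-157\right) = 0$)
$- b - g = \left(-1\right) \left(-8736\right) - 0 = 8736 + 0 = 8736$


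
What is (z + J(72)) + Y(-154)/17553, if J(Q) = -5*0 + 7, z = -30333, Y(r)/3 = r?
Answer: -177437580/5851 ≈ -30326.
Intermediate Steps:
Y(r) = 3*r
J(Q) = 7 (J(Q) = 0 + 7 = 7)
(z + J(72)) + Y(-154)/17553 = (-30333 + 7) + (3*(-154))/17553 = -30326 - 462*1/17553 = -30326 - 154/5851 = -177437580/5851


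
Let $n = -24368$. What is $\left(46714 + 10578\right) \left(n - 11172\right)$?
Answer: $-2036157680$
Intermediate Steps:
$\left(46714 + 10578\right) \left(n - 11172\right) = \left(46714 + 10578\right) \left(-24368 - 11172\right) = 57292 \left(-35540\right) = -2036157680$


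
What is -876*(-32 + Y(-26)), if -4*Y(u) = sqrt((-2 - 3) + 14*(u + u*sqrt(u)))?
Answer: 28032 + 219*sqrt(-369 - 364*I*sqrt(26)) ≈ 34076.0 - 7364.0*I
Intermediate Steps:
Y(u) = -sqrt(-5 + 14*u + 14*u**(3/2))/4 (Y(u) = -sqrt((-2 - 3) + 14*(u + u*sqrt(u)))/4 = -sqrt(-5 + 14*(u + u**(3/2)))/4 = -sqrt(-5 + (14*u + 14*u**(3/2)))/4 = -sqrt(-5 + 14*u + 14*u**(3/2))/4)
-876*(-32 + Y(-26)) = -876*(-32 - sqrt(-5 + 14*(-26) + 14*(-26)**(3/2))/4) = -876*(-32 - sqrt(-5 - 364 + 14*(-26*I*sqrt(26)))/4) = -876*(-32 - sqrt(-5 - 364 - 364*I*sqrt(26))/4) = -876*(-32 - sqrt(-369 - 364*I*sqrt(26))/4) = 28032 + 219*sqrt(-369 - 364*I*sqrt(26))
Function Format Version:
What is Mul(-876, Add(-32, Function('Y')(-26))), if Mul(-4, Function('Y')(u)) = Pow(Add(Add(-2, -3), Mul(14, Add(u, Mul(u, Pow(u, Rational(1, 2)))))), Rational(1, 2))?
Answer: Add(28032, Mul(219, Pow(Add(-369, Mul(-364, I, Pow(26, Rational(1, 2)))), Rational(1, 2)))) ≈ Add(34076., Mul(-7364.0, I))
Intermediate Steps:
Function('Y')(u) = Mul(Rational(-1, 4), Pow(Add(-5, Mul(14, u), Mul(14, Pow(u, Rational(3, 2)))), Rational(1, 2))) (Function('Y')(u) = Mul(Rational(-1, 4), Pow(Add(Add(-2, -3), Mul(14, Add(u, Mul(u, Pow(u, Rational(1, 2)))))), Rational(1, 2))) = Mul(Rational(-1, 4), Pow(Add(-5, Mul(14, Add(u, Pow(u, Rational(3, 2))))), Rational(1, 2))) = Mul(Rational(-1, 4), Pow(Add(-5, Add(Mul(14, u), Mul(14, Pow(u, Rational(3, 2))))), Rational(1, 2))) = Mul(Rational(-1, 4), Pow(Add(-5, Mul(14, u), Mul(14, Pow(u, Rational(3, 2)))), Rational(1, 2))))
Mul(-876, Add(-32, Function('Y')(-26))) = Mul(-876, Add(-32, Mul(Rational(-1, 4), Pow(Add(-5, Mul(14, -26), Mul(14, Pow(-26, Rational(3, 2)))), Rational(1, 2))))) = Mul(-876, Add(-32, Mul(Rational(-1, 4), Pow(Add(-5, -364, Mul(14, Mul(-26, I, Pow(26, Rational(1, 2))))), Rational(1, 2))))) = Mul(-876, Add(-32, Mul(Rational(-1, 4), Pow(Add(-5, -364, Mul(-364, I, Pow(26, Rational(1, 2)))), Rational(1, 2))))) = Mul(-876, Add(-32, Mul(Rational(-1, 4), Pow(Add(-369, Mul(-364, I, Pow(26, Rational(1, 2)))), Rational(1, 2))))) = Add(28032, Mul(219, Pow(Add(-369, Mul(-364, I, Pow(26, Rational(1, 2)))), Rational(1, 2))))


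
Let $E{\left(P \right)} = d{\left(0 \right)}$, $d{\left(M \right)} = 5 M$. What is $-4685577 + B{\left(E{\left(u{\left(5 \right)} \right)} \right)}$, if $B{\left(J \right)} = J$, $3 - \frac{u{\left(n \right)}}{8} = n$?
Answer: $-4685577$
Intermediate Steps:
$u{\left(n \right)} = 24 - 8 n$
$E{\left(P \right)} = 0$ ($E{\left(P \right)} = 5 \cdot 0 = 0$)
$-4685577 + B{\left(E{\left(u{\left(5 \right)} \right)} \right)} = -4685577 + 0 = -4685577$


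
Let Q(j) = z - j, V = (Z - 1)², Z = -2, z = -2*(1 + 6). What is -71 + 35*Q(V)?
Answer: -876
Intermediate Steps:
z = -14 (z = -2*7 = -14)
V = 9 (V = (-2 - 1)² = (-3)² = 9)
Q(j) = -14 - j
-71 + 35*Q(V) = -71 + 35*(-14 - 1*9) = -71 + 35*(-14 - 9) = -71 + 35*(-23) = -71 - 805 = -876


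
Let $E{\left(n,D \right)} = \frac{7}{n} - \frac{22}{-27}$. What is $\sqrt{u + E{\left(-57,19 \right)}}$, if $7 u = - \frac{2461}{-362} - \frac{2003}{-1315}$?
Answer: $\frac{\sqrt{610659711271909110}}{569807910} \approx 1.3714$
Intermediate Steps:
$E{\left(n,D \right)} = \frac{22}{27} + \frac{7}{n}$ ($E{\left(n,D \right)} = \frac{7}{n} - - \frac{22}{27} = \frac{7}{n} + \frac{22}{27} = \frac{22}{27} + \frac{7}{n}$)
$u = \frac{3961301}{3332210}$ ($u = \frac{- \frac{2461}{-362} - \frac{2003}{-1315}}{7} = \frac{\left(-2461\right) \left(- \frac{1}{362}\right) - - \frac{2003}{1315}}{7} = \frac{\frac{2461}{362} + \frac{2003}{1315}}{7} = \frac{1}{7} \cdot \frac{3961301}{476030} = \frac{3961301}{3332210} \approx 1.1888$)
$\sqrt{u + E{\left(-57,19 \right)}} = \sqrt{\frac{3961301}{3332210} + \left(\frac{22}{27} + \frac{7}{-57}\right)} = \sqrt{\frac{3961301}{3332210} + \left(\frac{22}{27} + 7 \left(- \frac{1}{57}\right)\right)} = \sqrt{\frac{3961301}{3332210} + \left(\frac{22}{27} - \frac{7}{57}\right)} = \sqrt{\frac{3961301}{3332210} + \frac{355}{513}} = \sqrt{\frac{3215081963}{1709423730}} = \frac{\sqrt{610659711271909110}}{569807910}$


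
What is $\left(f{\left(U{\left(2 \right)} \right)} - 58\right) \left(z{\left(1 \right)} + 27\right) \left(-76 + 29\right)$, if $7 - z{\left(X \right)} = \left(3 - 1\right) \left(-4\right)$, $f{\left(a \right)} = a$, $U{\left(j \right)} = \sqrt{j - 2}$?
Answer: $114492$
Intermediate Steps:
$U{\left(j \right)} = \sqrt{-2 + j}$
$z{\left(X \right)} = 15$ ($z{\left(X \right)} = 7 - \left(3 - 1\right) \left(-4\right) = 7 - 2 \left(-4\right) = 7 - -8 = 7 + 8 = 15$)
$\left(f{\left(U{\left(2 \right)} \right)} - 58\right) \left(z{\left(1 \right)} + 27\right) \left(-76 + 29\right) = \left(\sqrt{-2 + 2} - 58\right) \left(15 + 27\right) \left(-76 + 29\right) = \left(\sqrt{0} - 58\right) 42 \left(-47\right) = \left(0 - 58\right) \left(-1974\right) = \left(-58\right) \left(-1974\right) = 114492$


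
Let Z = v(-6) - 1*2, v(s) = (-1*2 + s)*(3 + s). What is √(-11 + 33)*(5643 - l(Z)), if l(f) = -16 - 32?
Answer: 5691*√22 ≈ 26693.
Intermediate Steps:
v(s) = (-2 + s)*(3 + s)
Z = 22 (Z = (-6 - 6 + (-6)²) - 1*2 = (-6 - 6 + 36) - 2 = 24 - 2 = 22)
l(f) = -48
√(-11 + 33)*(5643 - l(Z)) = √(-11 + 33)*(5643 - 1*(-48)) = √22*(5643 + 48) = √22*5691 = 5691*√22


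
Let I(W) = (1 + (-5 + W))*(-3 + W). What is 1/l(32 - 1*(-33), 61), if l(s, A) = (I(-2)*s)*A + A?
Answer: 1/119011 ≈ 8.4026e-6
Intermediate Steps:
I(W) = (-4 + W)*(-3 + W)
l(s, A) = A + 30*A*s (l(s, A) = ((12 + (-2)² - 7*(-2))*s)*A + A = ((12 + 4 + 14)*s)*A + A = (30*s)*A + A = 30*A*s + A = A + 30*A*s)
1/l(32 - 1*(-33), 61) = 1/(61*(1 + 30*(32 - 1*(-33)))) = 1/(61*(1 + 30*(32 + 33))) = 1/(61*(1 + 30*65)) = 1/(61*(1 + 1950)) = 1/(61*1951) = 1/119011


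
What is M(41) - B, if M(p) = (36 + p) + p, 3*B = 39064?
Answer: -38710/3 ≈ -12903.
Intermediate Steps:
B = 39064/3 (B = (1/3)*39064 = 39064/3 ≈ 13021.)
M(p) = 36 + 2*p
M(41) - B = (36 + 2*41) - 1*39064/3 = (36 + 82) - 39064/3 = 118 - 39064/3 = -38710/3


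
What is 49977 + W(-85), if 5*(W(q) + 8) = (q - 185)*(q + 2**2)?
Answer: 54343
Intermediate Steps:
W(q) = -8 + (-185 + q)*(4 + q)/5 (W(q) = -8 + ((q - 185)*(q + 2**2))/5 = -8 + ((-185 + q)*(q + 4))/5 = -8 + ((-185 + q)*(4 + q))/5 = -8 + (-185 + q)*(4 + q)/5)
49977 + W(-85) = 49977 + (-156 - 181/5*(-85) + (1/5)*(-85)**2) = 49977 + (-156 + 3077 + (1/5)*7225) = 49977 + (-156 + 3077 + 1445) = 49977 + 4366 = 54343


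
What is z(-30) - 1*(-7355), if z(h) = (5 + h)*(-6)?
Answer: 7505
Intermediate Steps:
z(h) = -30 - 6*h
z(-30) - 1*(-7355) = (-30 - 6*(-30)) - 1*(-7355) = (-30 + 180) + 7355 = 150 + 7355 = 7505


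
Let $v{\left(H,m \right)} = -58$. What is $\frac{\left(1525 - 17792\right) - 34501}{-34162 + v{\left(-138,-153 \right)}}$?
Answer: $\frac{12692}{8555} \approx 1.4836$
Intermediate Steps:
$\frac{\left(1525 - 17792\right) - 34501}{-34162 + v{\left(-138,-153 \right)}} = \frac{\left(1525 - 17792\right) - 34501}{-34162 - 58} = \frac{\left(1525 - 17792\right) - 34501}{-34220} = \left(-16267 - 34501\right) \left(- \frac{1}{34220}\right) = \left(-50768\right) \left(- \frac{1}{34220}\right) = \frac{12692}{8555}$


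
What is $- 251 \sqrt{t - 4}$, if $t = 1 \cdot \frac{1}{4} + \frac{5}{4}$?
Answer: $- \frac{251 i \sqrt{10}}{2} \approx - 396.87 i$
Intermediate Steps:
$t = \frac{3}{2}$ ($t = 1 \cdot \frac{1}{4} + 5 \cdot \frac{1}{4} = \frac{1}{4} + \frac{5}{4} = \frac{3}{2} \approx 1.5$)
$- 251 \sqrt{t - 4} = - 251 \sqrt{\frac{3}{2} - 4} = - 251 \sqrt{- \frac{5}{2}} = - 251 \frac{i \sqrt{10}}{2} = - \frac{251 i \sqrt{10}}{2}$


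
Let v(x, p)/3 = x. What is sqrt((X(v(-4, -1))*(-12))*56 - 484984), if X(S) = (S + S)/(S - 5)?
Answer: 2*I*sqrt(35108638)/17 ≈ 697.09*I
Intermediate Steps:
v(x, p) = 3*x
X(S) = 2*S/(-5 + S) (X(S) = (2*S)/(-5 + S) = 2*S/(-5 + S))
sqrt((X(v(-4, -1))*(-12))*56 - 484984) = sqrt(((2*(3*(-4))/(-5 + 3*(-4)))*(-12))*56 - 484984) = sqrt(((2*(-12)/(-5 - 12))*(-12))*56 - 484984) = sqrt(((2*(-12)/(-17))*(-12))*56 - 484984) = sqrt(((2*(-12)*(-1/17))*(-12))*56 - 484984) = sqrt(((24/17)*(-12))*56 - 484984) = sqrt(-288/17*56 - 484984) = sqrt(-16128/17 - 484984) = sqrt(-8260856/17) = 2*I*sqrt(35108638)/17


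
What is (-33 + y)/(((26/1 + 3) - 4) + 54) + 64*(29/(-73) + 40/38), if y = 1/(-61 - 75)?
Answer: 618816701/14901928 ≈ 41.526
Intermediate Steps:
y = -1/136 (y = 1/(-136) = -1/136 ≈ -0.0073529)
(-33 + y)/(((26/1 + 3) - 4) + 54) + 64*(29/(-73) + 40/38) = (-33 - 1/136)/(((26/1 + 3) - 4) + 54) + 64*(29/(-73) + 40/38) = -4489/(136*(((26*1 + 3) - 4) + 54)) + 64*(29*(-1/73) + 40*(1/38)) = -4489/(136*(((26 + 3) - 4) + 54)) + 64*(-29/73 + 20/19) = -4489/(136*((29 - 4) + 54)) + 64*(909/1387) = -4489/(136*(25 + 54)) + 58176/1387 = -4489/136/79 + 58176/1387 = -4489/136*1/79 + 58176/1387 = -4489/10744 + 58176/1387 = 618816701/14901928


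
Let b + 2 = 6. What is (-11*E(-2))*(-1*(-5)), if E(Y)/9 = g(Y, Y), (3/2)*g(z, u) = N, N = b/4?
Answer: -330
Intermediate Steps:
b = 4 (b = -2 + 6 = 4)
N = 1 (N = 4/4 = 4*(¼) = 1)
g(z, u) = ⅔ (g(z, u) = (⅔)*1 = ⅔)
E(Y) = 6 (E(Y) = 9*(⅔) = 6)
(-11*E(-2))*(-1*(-5)) = (-11*6)*(-1*(-5)) = -66*5 = -330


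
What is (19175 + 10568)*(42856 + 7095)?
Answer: 1485692593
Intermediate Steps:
(19175 + 10568)*(42856 + 7095) = 29743*49951 = 1485692593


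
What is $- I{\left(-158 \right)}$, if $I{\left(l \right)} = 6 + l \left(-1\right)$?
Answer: $-164$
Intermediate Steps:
$I{\left(l \right)} = 6 - l$
$- I{\left(-158 \right)} = - (6 - -158) = - (6 + 158) = \left(-1\right) 164 = -164$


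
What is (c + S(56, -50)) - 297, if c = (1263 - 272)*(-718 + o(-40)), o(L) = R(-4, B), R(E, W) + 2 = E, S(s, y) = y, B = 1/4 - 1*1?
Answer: -717831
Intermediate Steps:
B = -¾ (B = 1*(¼) - 1 = ¼ - 1 = -¾ ≈ -0.75000)
R(E, W) = -2 + E
o(L) = -6 (o(L) = -2 - 4 = -6)
c = -717484 (c = (1263 - 272)*(-718 - 6) = 991*(-724) = -717484)
(c + S(56, -50)) - 297 = (-717484 - 50) - 297 = -717534 - 297 = -717831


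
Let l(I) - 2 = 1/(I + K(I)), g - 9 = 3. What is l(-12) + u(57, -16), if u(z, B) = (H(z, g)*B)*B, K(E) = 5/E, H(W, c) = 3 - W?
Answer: -2059490/149 ≈ -13822.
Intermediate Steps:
g = 12 (g = 9 + 3 = 12)
l(I) = 2 + 1/(I + 5/I)
u(z, B) = B²*(3 - z) (u(z, B) = ((3 - z)*B)*B = (B*(3 - z))*B = B²*(3 - z))
l(-12) + u(57, -16) = (10 - 12*(1 + 2*(-12)))/(5 + (-12)²) + (-16)²*(3 - 1*57) = (10 - 12*(1 - 24))/(5 + 144) + 256*(3 - 57) = (10 - 12*(-23))/149 + 256*(-54) = (10 + 276)/149 - 13824 = (1/149)*286 - 13824 = 286/149 - 13824 = -2059490/149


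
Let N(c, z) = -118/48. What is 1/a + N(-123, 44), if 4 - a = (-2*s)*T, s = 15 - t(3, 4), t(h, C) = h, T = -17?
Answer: -5965/2424 ≈ -2.4608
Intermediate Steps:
N(c, z) = -59/24 (N(c, z) = -118*1/48 = -59/24)
s = 12 (s = 15 - 1*3 = 15 - 3 = 12)
a = -404 (a = 4 - (-2*12)*(-17) = 4 - (-24)*(-17) = 4 - 1*408 = 4 - 408 = -404)
1/a + N(-123, 44) = 1/(-404) - 59/24 = -1/404 - 59/24 = -5965/2424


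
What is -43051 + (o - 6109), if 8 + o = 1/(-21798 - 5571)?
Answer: -1345678993/27369 ≈ -49168.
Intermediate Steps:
o = -218953/27369 (o = -8 + 1/(-21798 - 5571) = -8 + 1/(-27369) = -8 - 1/27369 = -218953/27369 ≈ -8.0000)
-43051 + (o - 6109) = -43051 + (-218953/27369 - 6109) = -43051 - 167416174/27369 = -1345678993/27369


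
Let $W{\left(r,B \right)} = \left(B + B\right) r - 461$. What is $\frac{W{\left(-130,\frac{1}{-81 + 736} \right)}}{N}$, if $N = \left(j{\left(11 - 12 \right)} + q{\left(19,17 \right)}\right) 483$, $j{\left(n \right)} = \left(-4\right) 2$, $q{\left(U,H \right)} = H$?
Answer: $- \frac{60443}{569457} \approx -0.10614$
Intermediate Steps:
$W{\left(r,B \right)} = -461 + 2 B r$ ($W{\left(r,B \right)} = 2 B r - 461 = -461 + 2 B r$)
$j{\left(n \right)} = -8$
$N = 4347$ ($N = \left(-8 + 17\right) 483 = 9 \cdot 483 = 4347$)
$\frac{W{\left(-130,\frac{1}{-81 + 736} \right)}}{N} = \frac{-461 + 2 \frac{1}{-81 + 736} \left(-130\right)}{4347} = \left(-461 + 2 \cdot \frac{1}{655} \left(-130\right)\right) \frac{1}{4347} = \left(-461 - \frac{52}{131}\right) \frac{1}{4347} = \left(- \frac{60443}{131}\right) \frac{1}{4347} = - \frac{60443}{569457}$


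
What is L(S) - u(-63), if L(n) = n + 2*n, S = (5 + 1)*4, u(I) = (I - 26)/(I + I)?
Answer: 8983/126 ≈ 71.294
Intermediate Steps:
u(I) = (-26 + I)/(2*I) (u(I) = (-26 + I)/((2*I)) = (-26 + I)*(1/(2*I)) = (-26 + I)/(2*I))
S = 24 (S = 6*4 = 24)
L(n) = 3*n
L(S) - u(-63) = 3*24 - (-26 - 63)/(2*(-63)) = 72 - (-1)*(-89)/(2*63) = 72 - 1*89/126 = 72 - 89/126 = 8983/126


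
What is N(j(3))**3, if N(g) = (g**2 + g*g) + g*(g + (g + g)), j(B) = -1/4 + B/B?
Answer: 91125/4096 ≈ 22.247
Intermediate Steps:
j(B) = 3/4 (j(B) = -1*1/4 + 1 = -1/4 + 1 = 3/4)
N(g) = 5*g**2 (N(g) = (g**2 + g**2) + g*(g + 2*g) = 2*g**2 + g*(3*g) = 2*g**2 + 3*g**2 = 5*g**2)
N(j(3))**3 = (5*(3/4)**2)**3 = (5*(9/16))**3 = (45/16)**3 = 91125/4096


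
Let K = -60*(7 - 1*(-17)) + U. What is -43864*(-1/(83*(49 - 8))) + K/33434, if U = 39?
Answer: 1461781373/113775902 ≈ 12.848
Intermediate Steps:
K = -1401 (K = -60*(7 - 1*(-17)) + 39 = -60*(7 + 17) + 39 = -60*24 + 39 = -1440 + 39 = -1401)
-43864*(-1/(83*(49 - 8))) + K/33434 = -43864*(-1/(83*(49 - 8))) - 1401/33434 = -43864/(41*(-83)) - 1401*1/33434 = -43864/(-3403) - 1401/33434 = -43864*(-1/3403) - 1401/33434 = 43864/3403 - 1401/33434 = 1461781373/113775902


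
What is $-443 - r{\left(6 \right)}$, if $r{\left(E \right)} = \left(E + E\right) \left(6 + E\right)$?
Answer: $-587$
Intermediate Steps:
$r{\left(E \right)} = 2 E \left(6 + E\right)$
$-443 - r{\left(6 \right)} = -443 - 2 \cdot 6 \left(6 + 6\right) = -443 - 2 \cdot 6 \cdot 12 = -443 - 144 = -587$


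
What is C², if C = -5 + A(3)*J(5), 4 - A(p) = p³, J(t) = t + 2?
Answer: 27556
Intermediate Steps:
J(t) = 2 + t
A(p) = 4 - p³
C = -166 (C = -5 + (4 - 1*3³)*(2 + 5) = -5 + (4 - 1*27)*7 = -5 + (4 - 27)*7 = -5 - 23*7 = -5 - 161 = -166)
C² = (-166)² = 27556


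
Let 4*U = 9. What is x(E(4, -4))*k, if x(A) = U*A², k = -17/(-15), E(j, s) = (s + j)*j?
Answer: 0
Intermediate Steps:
U = 9/4 (U = (¼)*9 = 9/4 ≈ 2.2500)
E(j, s) = j*(j + s) (E(j, s) = (j + s)*j = j*(j + s))
k = 17/15 (k = -17*(-1/15) = 17/15 ≈ 1.1333)
x(A) = 9*A²/4
x(E(4, -4))*k = (9*(4*(4 - 4))²/4)*(17/15) = (9*(4*0)²/4)*(17/15) = ((9/4)*0²)*(17/15) = ((9/4)*0)*(17/15) = 0*(17/15) = 0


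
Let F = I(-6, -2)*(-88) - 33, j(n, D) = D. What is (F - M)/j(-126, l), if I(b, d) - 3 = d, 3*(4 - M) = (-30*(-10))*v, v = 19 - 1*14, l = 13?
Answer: 375/13 ≈ 28.846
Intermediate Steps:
v = 5 (v = 19 - 14 = 5)
M = -496 (M = 4 - (-30*(-10))*5/3 = 4 - 100*5 = 4 - ⅓*1500 = 4 - 500 = -496)
I(b, d) = 3 + d
F = -121 (F = (3 - 2)*(-88) - 33 = 1*(-88) - 33 = -88 - 33 = -121)
(F - M)/j(-126, l) = (-121 - 1*(-496))/13 = (-121 + 496)*(1/13) = 375*(1/13) = 375/13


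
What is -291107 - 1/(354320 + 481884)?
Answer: -243424837829/836204 ≈ -2.9111e+5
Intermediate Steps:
-291107 - 1/(354320 + 481884) = -291107 - 1/836204 = -243424837829/836204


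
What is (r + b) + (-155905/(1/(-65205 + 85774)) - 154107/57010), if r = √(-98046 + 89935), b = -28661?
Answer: -182821869082167/57010 + I*√8111 ≈ -3.2068e+9 + 90.061*I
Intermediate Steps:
r = I*√8111 (r = √(-8111) = I*√8111 ≈ 90.061*I)
(r + b) + (-155905/(1/(-65205 + 85774)) - 154107/57010) = (I*√8111 - 28661) + (-155905/(1/(-65205 + 85774)) - 154107/57010) = (-28661 + I*√8111) + (-155905/(1/20569) - 154107*1/57010) = (-28661 + I*√8111) + (-155905/1/20569 - 154107/57010) = (-28661 + I*√8111) + (-155905*20569 - 154107/57010) = (-28661 + I*√8111) + (-3206809945 - 154107/57010) = (-28661 + I*√8111) - 182820235118557/57010 = -182821869082167/57010 + I*√8111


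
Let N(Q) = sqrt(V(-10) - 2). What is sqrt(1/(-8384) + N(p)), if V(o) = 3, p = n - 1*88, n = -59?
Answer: sqrt(1098173)/1048 ≈ 0.99994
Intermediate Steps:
p = -147 (p = -59 - 1*88 = -59 - 88 = -147)
N(Q) = 1 (N(Q) = sqrt(3 - 2) = sqrt(1) = 1)
sqrt(1/(-8384) + N(p)) = sqrt(1/(-8384) + 1) = sqrt(-1/8384 + 1) = sqrt(8383/8384) = sqrt(1098173)/1048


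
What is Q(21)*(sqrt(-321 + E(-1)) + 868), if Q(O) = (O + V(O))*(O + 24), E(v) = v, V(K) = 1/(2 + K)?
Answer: 18905040/23 + 21780*I*sqrt(322)/23 ≈ 8.2196e+5 + 16993.0*I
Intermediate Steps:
Q(O) = (24 + O)*(O + 1/(2 + O)) (Q(O) = (O + 1/(2 + O))*(O + 24) = (O + 1/(2 + O))*(24 + O) = (24 + O)*(O + 1/(2 + O)))
Q(21)*(sqrt(-321 + E(-1)) + 868) = ((24 + 21 + 21*(2 + 21)*(24 + 21))/(2 + 21))*(sqrt(-321 - 1) + 868) = ((24 + 21 + 21*23*45)/23)*(sqrt(-322) + 868) = ((24 + 21 + 21735)/23)*(I*sqrt(322) + 868) = ((1/23)*21780)*(868 + I*sqrt(322)) = 21780*(868 + I*sqrt(322))/23 = 18905040/23 + 21780*I*sqrt(322)/23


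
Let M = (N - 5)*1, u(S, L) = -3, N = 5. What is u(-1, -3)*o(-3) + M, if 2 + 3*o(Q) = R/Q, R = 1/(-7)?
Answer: 41/21 ≈ 1.9524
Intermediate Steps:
R = -⅐ ≈ -0.14286
M = 0 (M = (5 - 5)*1 = 0*1 = 0)
o(Q) = -⅔ - 1/(21*Q) (o(Q) = -⅔ + (-1/(7*Q))/3 = -⅔ - 1/(21*Q))
u(-1, -3)*o(-3) + M = -(-1 - 14*(-3))/(7*(-3)) + 0 = -(-1)*(-1 + 42)/(7*3) + 0 = -(-1)*41/(7*3) + 0 = -3*(-41/63) + 0 = 41/21 + 0 = 41/21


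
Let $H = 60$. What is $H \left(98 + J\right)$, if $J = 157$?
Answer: $15300$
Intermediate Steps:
$H \left(98 + J\right) = 60 \left(98 + 157\right) = 60 \cdot 255 = 15300$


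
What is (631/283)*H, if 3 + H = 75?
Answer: 45432/283 ≈ 160.54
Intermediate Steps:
H = 72 (H = -3 + 75 = 72)
(631/283)*H = (631/283)*72 = 45432/283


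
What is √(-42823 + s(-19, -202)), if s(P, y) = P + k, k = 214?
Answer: 2*I*√10657 ≈ 206.47*I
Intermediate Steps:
s(P, y) = 214 + P (s(P, y) = P + 214 = 214 + P)
√(-42823 + s(-19, -202)) = √(-42823 + (214 - 19)) = √(-42823 + 195) = √(-42628) = 2*I*√10657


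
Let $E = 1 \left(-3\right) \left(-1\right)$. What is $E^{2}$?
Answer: $9$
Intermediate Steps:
$E = 3$ ($E = \left(-3\right) \left(-1\right) = 3$)
$E^{2} = 3^{2} = 9$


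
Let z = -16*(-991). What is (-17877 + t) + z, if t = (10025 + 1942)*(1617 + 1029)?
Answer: 31662661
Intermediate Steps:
z = 15856
t = 31664682 (t = 11967*2646 = 31664682)
(-17877 + t) + z = (-17877 + 31664682) + 15856 = 31646805 + 15856 = 31662661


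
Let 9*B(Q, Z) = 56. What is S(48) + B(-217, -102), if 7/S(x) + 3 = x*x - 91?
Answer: 123823/19890 ≈ 6.2254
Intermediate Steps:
S(x) = 7/(-94 + x²) (S(x) = 7/(-3 + (x*x - 91)) = 7/(-3 + (x² - 91)) = 7/(-3 + (-91 + x²)) = 7/(-94 + x²))
B(Q, Z) = 56/9 (B(Q, Z) = (⅑)*56 = 56/9)
S(48) + B(-217, -102) = 7/(-94 + 48²) + 56/9 = 7/(-94 + 2304) + 56/9 = 7/2210 + 56/9 = 123823/19890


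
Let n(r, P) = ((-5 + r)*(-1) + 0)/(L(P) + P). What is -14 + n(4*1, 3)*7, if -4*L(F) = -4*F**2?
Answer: -161/12 ≈ -13.417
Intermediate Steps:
L(F) = F**2 (L(F) = -(-1)*F**2 = F**2)
n(r, P) = (5 - r)/(P + P**2) (n(r, P) = ((-5 + r)*(-1) + 0)/(P**2 + P) = ((5 - r) + 0)/(P + P**2) = (5 - r)/(P + P**2))
-14 + n(4*1, 3)*7 = -14 + ((5 - 4)/(3*(1 + 3)))*7 = -14 + ((1/3)*(5 - 1*4)/4)*7 = -14 + ((1/3)*(1/4)*(5 - 4))*7 = -14 + ((1/3)*(1/4)*1)*7 = -14 + (1/12)*7 = -14 + 7/12 = -161/12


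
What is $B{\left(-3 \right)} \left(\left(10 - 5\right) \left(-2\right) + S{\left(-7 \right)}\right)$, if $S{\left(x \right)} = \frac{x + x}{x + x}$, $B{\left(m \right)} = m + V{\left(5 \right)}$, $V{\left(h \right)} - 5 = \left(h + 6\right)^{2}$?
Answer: $-1107$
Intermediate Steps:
$V{\left(h \right)} = 5 + \left(6 + h\right)^{2}$ ($V{\left(h \right)} = 5 + \left(h + 6\right)^{2} = 5 + \left(6 + h\right)^{2}$)
$B{\left(m \right)} = 126 + m$ ($B{\left(m \right)} = m + \left(5 + \left(6 + 5\right)^{2}\right) = m + \left(5 + 11^{2}\right) = m + \left(5 + 121\right) = m + 126 = 126 + m$)
$S{\left(x \right)} = 1$ ($S{\left(x \right)} = \frac{2 x}{2 x} = 2 x \frac{1}{2 x} = 1$)
$B{\left(-3 \right)} \left(\left(10 - 5\right) \left(-2\right) + S{\left(-7 \right)}\right) = \left(126 - 3\right) \left(\left(10 - 5\right) \left(-2\right) + 1\right) = 123 \left(5 \left(-2\right) + 1\right) = 123 \left(-10 + 1\right) = 123 \left(-9\right) = -1107$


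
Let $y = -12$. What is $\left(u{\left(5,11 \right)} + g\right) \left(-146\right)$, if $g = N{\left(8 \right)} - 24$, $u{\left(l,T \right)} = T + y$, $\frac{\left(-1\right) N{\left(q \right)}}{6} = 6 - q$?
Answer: $1898$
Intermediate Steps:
$N{\left(q \right)} = -36 + 6 q$ ($N{\left(q \right)} = - 6 \left(6 - q\right) = -36 + 6 q$)
$u{\left(l,T \right)} = -12 + T$ ($u{\left(l,T \right)} = T - 12 = -12 + T$)
$g = -12$ ($g = \left(-36 + 6 \cdot 8\right) - 24 = \left(-36 + 48\right) - 24 = 12 - 24 = -12$)
$\left(u{\left(5,11 \right)} + g\right) \left(-146\right) = \left(\left(-12 + 11\right) - 12\right) \left(-146\right) = \left(-1 - 12\right) \left(-146\right) = \left(-13\right) \left(-146\right) = 1898$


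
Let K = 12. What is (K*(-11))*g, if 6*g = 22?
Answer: -484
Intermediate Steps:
g = 11/3 (g = (⅙)*22 = 11/3 ≈ 3.6667)
(K*(-11))*g = (12*(-11))*(11/3) = -132*11/3 = -484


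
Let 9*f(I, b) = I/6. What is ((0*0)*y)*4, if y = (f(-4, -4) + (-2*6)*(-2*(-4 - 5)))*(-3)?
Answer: 0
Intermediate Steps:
f(I, b) = I/54 (f(I, b) = (I/6)/9 = I/54)
y = 5834/9 (y = ((1/54)*(-4) + (-2*6)*(-2*(-4 - 5)))*(-3) = (-2/27 - (-24)*(-9))*(-3) = (-2/27 - 12*18)*(-3) = (-2/27 - 216)*(-3) = -5834/27*(-3) = 5834/9 ≈ 648.22)
((0*0)*y)*4 = ((0*0)*(5834/9))*4 = (0*(5834/9))*4 = 0*4 = 0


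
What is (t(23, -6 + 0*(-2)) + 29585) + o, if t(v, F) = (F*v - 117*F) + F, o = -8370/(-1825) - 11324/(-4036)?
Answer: 11103937136/368285 ≈ 30150.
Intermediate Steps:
o = 2722381/368285 (o = -8370*(-1/1825) - 11324*(-1/4036) = 1674/365 + 2831/1009 = 2722381/368285 ≈ 7.3921)
t(v, F) = -116*F + F*v (t(v, F) = (-117*F + F*v) + F = -116*F + F*v)
(t(23, -6 + 0*(-2)) + 29585) + o = ((-6 + 0*(-2))*(-116 + 23) + 29585) + 2722381/368285 = ((-6 + 0)*(-93) + 29585) + 2722381/368285 = (-6*(-93) + 29585) + 2722381/368285 = (558 + 29585) + 2722381/368285 = 30143 + 2722381/368285 = 11103937136/368285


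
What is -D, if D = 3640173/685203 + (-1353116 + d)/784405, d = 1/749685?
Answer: -481850227749729116/134312729754532425 ≈ -3.5875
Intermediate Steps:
d = 1/749685 ≈ 1.3339e-6
D = 481850227749729116/134312729754532425 (D = 3640173/685203 + (-1353116 + 1/749685)/784405 = 3640173*(1/685203) - 1014410768459/749685*1/784405 = 1213391/228401 - 1014410768459/588056662425 = 481850227749729116/134312729754532425 ≈ 3.5875)
-D = -1*481850227749729116/134312729754532425 = -481850227749729116/134312729754532425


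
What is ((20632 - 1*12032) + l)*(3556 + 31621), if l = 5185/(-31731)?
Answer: 9599149535455/31731 ≈ 3.0252e+8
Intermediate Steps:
l = -5185/31731 (l = 5185*(-1/31731) = -5185/31731 ≈ -0.16340)
((20632 - 1*12032) + l)*(3556 + 31621) = ((20632 - 1*12032) - 5185/31731)*(3556 + 31621) = ((20632 - 12032) - 5185/31731)*35177 = (8600 - 5185/31731)*35177 = (272881415/31731)*35177 = 9599149535455/31731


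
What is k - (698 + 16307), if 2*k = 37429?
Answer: 3419/2 ≈ 1709.5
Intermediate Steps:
k = 37429/2 (k = (½)*37429 = 37429/2 ≈ 18715.)
k - (698 + 16307) = 37429/2 - (698 + 16307) = 37429/2 - 1*17005 = 37429/2 - 17005 = 3419/2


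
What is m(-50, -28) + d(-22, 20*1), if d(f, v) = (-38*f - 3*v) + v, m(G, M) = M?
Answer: 768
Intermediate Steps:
d(f, v) = -38*f - 2*v
m(-50, -28) + d(-22, 20*1) = -28 + (-38*(-22) - 40) = -28 + (836 - 2*20) = -28 + (836 - 40) = -28 + 796 = 768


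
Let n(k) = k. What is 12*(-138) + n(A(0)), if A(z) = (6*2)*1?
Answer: -1644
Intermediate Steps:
A(z) = 12 (A(z) = 12*1 = 12)
12*(-138) + n(A(0)) = 12*(-138) + 12 = -1656 + 12 = -1644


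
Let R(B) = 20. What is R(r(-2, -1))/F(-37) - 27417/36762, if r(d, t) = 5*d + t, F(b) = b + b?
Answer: -460683/453398 ≈ -1.0161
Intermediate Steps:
F(b) = 2*b
r(d, t) = t + 5*d
R(r(-2, -1))/F(-37) - 27417/36762 = 20/((2*(-37))) - 27417/36762 = 20/(-74) - 27417*1/36762 = 20*(-1/74) - 9139/12254 = -10/37 - 9139/12254 = -460683/453398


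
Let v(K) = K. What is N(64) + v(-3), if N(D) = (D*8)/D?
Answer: 5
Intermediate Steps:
N(D) = 8 (N(D) = (8*D)/D = 8)
N(64) + v(-3) = 8 - 3 = 5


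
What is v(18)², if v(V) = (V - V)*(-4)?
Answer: 0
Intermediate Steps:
v(V) = 0 (v(V) = 0*(-4) = 0)
v(18)² = 0² = 0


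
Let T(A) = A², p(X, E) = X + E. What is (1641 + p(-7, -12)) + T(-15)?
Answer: 1847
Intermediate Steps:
p(X, E) = E + X
(1641 + p(-7, -12)) + T(-15) = (1641 + (-12 - 7)) + (-15)² = (1641 - 19) + 225 = 1622 + 225 = 1847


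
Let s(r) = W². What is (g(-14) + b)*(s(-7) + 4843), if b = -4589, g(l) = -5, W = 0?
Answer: -22248742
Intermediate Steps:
s(r) = 0 (s(r) = 0² = 0)
(g(-14) + b)*(s(-7) + 4843) = (-5 - 4589)*(0 + 4843) = -4594*4843 = -22248742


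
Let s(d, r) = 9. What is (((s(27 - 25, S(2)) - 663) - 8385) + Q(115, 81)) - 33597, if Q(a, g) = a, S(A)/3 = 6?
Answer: -42521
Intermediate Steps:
S(A) = 18 (S(A) = 3*6 = 18)
(((s(27 - 25, S(2)) - 663) - 8385) + Q(115, 81)) - 33597 = (((9 - 663) - 8385) + 115) - 33597 = ((-654 - 8385) + 115) - 33597 = (-9039 + 115) - 33597 = -8924 - 33597 = -42521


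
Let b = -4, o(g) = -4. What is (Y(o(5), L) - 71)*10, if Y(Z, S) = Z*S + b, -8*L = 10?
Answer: -700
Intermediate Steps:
L = -5/4 (L = -⅛*10 = -5/4 ≈ -1.2500)
Y(Z, S) = -4 + S*Z (Y(Z, S) = Z*S - 4 = S*Z - 4 = -4 + S*Z)
(Y(o(5), L) - 71)*10 = ((-4 - 5/4*(-4)) - 71)*10 = ((-4 + 5) - 71)*10 = (1 - 71)*10 = -70*10 = -700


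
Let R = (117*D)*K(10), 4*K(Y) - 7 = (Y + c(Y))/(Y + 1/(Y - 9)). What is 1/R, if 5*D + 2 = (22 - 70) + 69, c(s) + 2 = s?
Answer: 44/42237 ≈ 0.0010417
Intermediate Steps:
c(s) = -2 + s
D = 19/5 (D = -⅖ + ((22 - 70) + 69)/5 = -⅖ + (-48 + 69)/5 = -⅖ + (⅕)*21 = -⅖ + 21/5 = 19/5 ≈ 3.8000)
K(Y) = 7/4 + (-2 + 2*Y)/(4*(Y + 1/(-9 + Y))) (K(Y) = 7/4 + ((Y + (-2 + Y))/(Y + 1/(Y - 9)))/4 = 7/4 + ((-2 + 2*Y)/(Y + 1/(-9 + Y)))/4 = 7/4 + (-2 + 2*Y)/(4*(Y + 1/(-9 + Y))))
R = 42237/44 (R = (117*(19/5))*((25 - 83*10 + 9*10²)/(4*(1 + 10² - 9*10))) = 2223*((25 - 830 + 9*100)/(4*(1 + 100 - 90)))/5 = 2223*((¼)*(25 - 830 + 900)/11)/5 = 2223*((¼)*(1/11)*95)/5 = (2223/5)*(95/44) = 42237/44 ≈ 959.93)
1/R = 1/(42237/44) = 44/42237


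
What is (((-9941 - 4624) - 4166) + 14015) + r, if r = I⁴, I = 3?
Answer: -4635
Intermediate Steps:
r = 81 (r = 3⁴ = 81)
(((-9941 - 4624) - 4166) + 14015) + r = (((-9941 - 4624) - 4166) + 14015) + 81 = ((-14565 - 4166) + 14015) + 81 = (-18731 + 14015) + 81 = -4716 + 81 = -4635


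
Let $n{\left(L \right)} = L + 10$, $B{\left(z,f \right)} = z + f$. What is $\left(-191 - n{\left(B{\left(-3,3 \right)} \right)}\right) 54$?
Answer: $-10854$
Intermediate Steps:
$B{\left(z,f \right)} = f + z$
$n{\left(L \right)} = 10 + L$
$\left(-191 - n{\left(B{\left(-3,3 \right)} \right)}\right) 54 = \left(-191 - \left(10 + \left(3 - 3\right)\right)\right) 54 = \left(-191 - \left(10 + 0\right)\right) 54 = \left(-191 - 10\right) 54 = \left(-201\right) 54 = -10854$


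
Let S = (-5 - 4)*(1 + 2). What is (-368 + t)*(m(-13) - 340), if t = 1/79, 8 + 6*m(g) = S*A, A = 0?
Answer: 29768704/237 ≈ 1.2561e+5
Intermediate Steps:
S = -27 (S = -9*3 = -27)
m(g) = -4/3 (m(g) = -4/3 + (-27*0)/6 = -4/3 + (1/6)*0 = -4/3 + 0 = -4/3)
t = 1/79 ≈ 0.012658
(-368 + t)*(m(-13) - 340) = (-368 + 1/79)*(-4/3 - 340) = -29071/79*(-1024/3) = 29768704/237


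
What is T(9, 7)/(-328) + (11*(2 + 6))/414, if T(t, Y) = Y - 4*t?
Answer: 20435/67896 ≈ 0.30097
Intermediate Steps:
T(9, 7)/(-328) + (11*(2 + 6))/414 = (7 - 4*9)/(-328) + (11*(2 + 6))/414 = (7 - 36)*(-1/328) + (11*8)*(1/414) = -29*(-1/328) + 88*(1/414) = 29/328 + 44/207 = 20435/67896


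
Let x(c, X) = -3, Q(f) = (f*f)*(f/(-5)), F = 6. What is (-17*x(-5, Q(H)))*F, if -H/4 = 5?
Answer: 306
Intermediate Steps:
H = -20 (H = -4*5 = -20)
Q(f) = -f**3/5 (Q(f) = f**2*(f*(-1/5)) = f**2*(-f/5) = -f**3/5)
(-17*x(-5, Q(H)))*F = -17*(-3)*6 = 51*6 = 306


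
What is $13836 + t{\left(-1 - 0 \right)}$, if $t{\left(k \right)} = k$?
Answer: $13835$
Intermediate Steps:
$13836 + t{\left(-1 - 0 \right)} = 13836 - 1 = 13835$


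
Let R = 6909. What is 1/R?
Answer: 1/6909 ≈ 0.00014474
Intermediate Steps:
1/R = 1/6909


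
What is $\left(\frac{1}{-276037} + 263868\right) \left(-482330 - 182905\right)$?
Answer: $- \frac{48453941964287025}{276037} \approx -1.7553 \cdot 10^{11}$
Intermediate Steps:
$\left(\frac{1}{-276037} + 263868\right) \left(-482330 - 182905\right) = \left(- \frac{1}{276037} + 263868\right) \left(-665235\right) = \frac{72837331115}{276037} \left(-665235\right) = - \frac{48453941964287025}{276037}$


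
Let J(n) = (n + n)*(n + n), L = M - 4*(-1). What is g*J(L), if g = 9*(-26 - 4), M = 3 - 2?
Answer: -27000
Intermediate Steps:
M = 1
L = 5 (L = 1 - 4*(-1) = 1 + 4 = 5)
J(n) = 4*n**2 (J(n) = (2*n)*(2*n) = 4*n**2)
g = -270 (g = 9*(-30) = -270)
g*J(L) = -1080*5**2 = -1080*25 = -270*100 = -27000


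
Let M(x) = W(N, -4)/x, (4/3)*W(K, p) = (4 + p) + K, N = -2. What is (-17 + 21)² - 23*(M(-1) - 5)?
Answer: 193/2 ≈ 96.500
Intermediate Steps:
W(K, p) = 3 + 3*K/4 + 3*p/4 (W(K, p) = 3*((4 + p) + K)/4 = 3*(4 + K + p)/4 = 3 + 3*K/4 + 3*p/4)
M(x) = -3/(2*x) (M(x) = (3 + (¾)*(-2) + (¾)*(-4))/x = (3 - 3/2 - 3)/x = -3/(2*x))
(-17 + 21)² - 23*(M(-1) - 5) = (-17 + 21)² - 23*(-3/2/(-1) - 5) = 4² - 23*(-3/2*(-1) - 5) = 16 - 23*(3/2 - 5) = 16 - 23*(-7/2) = 16 + 161/2 = 193/2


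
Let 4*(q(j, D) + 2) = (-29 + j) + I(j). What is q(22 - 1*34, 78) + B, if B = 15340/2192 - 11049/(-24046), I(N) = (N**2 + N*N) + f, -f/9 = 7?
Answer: 339034207/6588604 ≈ 51.458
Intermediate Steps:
f = -63 (f = -9*7 = -63)
I(N) = -63 + 2*N**2 (I(N) = (N**2 + N*N) - 63 = (N**2 + N**2) - 63 = 2*N**2 - 63 = -63 + 2*N**2)
B = 49135631/6588604 (B = 15340*(1/2192) - 11049*(-1/24046) = 3835/548 + 11049/24046 = 49135631/6588604 ≈ 7.4577)
q(j, D) = -25 + j**2/2 + j/4 (q(j, D) = -2 + ((-29 + j) + (-63 + 2*j**2))/4 = -2 + (-92 + j + 2*j**2)/4 = -2 + (-23 + j**2/2 + j/4) = -25 + j**2/2 + j/4)
q(22 - 1*34, 78) + B = (-25 + (22 - 1*34)**2/2 + (22 - 1*34)/4) + 49135631/6588604 = (-25 + (22 - 34)**2/2 + (22 - 34)/4) + 49135631/6588604 = (-25 + (1/2)*(-12)**2 + (1/4)*(-12)) + 49135631/6588604 = (-25 + (1/2)*144 - 3) + 49135631/6588604 = (-25 + 72 - 3) + 49135631/6588604 = 44 + 49135631/6588604 = 339034207/6588604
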